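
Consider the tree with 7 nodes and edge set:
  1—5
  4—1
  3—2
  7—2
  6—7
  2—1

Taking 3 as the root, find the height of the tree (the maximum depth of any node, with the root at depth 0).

3

The longest root-to-leaf path is 3-2-1-5 (3 edges).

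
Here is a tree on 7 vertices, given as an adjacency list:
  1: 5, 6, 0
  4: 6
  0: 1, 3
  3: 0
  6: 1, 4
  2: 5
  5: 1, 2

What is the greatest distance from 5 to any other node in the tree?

A farthest node from 5 is 4 (3 also at distance 3).
The path 5 – 1 – 6 – 4 has 3 edges.

3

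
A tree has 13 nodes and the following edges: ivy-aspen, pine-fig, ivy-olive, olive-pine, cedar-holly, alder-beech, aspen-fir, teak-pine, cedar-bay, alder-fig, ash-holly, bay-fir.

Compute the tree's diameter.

11

A longest path is beech–alder–fig–pine–olive–ivy–aspen–fir–bay–cedar–holly–ash, with 11 edges.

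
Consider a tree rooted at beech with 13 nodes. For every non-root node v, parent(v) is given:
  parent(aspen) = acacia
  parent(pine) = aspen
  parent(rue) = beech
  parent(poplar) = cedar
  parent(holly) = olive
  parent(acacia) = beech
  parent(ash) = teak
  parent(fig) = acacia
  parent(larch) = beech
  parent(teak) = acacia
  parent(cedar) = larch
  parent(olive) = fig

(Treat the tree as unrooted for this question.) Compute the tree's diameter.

7

A longest path is poplar - cedar - larch - beech - acacia - fig - olive - holly, with 7 edges.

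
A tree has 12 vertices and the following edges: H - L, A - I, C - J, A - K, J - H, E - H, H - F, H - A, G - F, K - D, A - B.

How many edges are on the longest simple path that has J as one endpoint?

4

A farthest node from J is D.
The path J – H – A – K – D has 4 edges.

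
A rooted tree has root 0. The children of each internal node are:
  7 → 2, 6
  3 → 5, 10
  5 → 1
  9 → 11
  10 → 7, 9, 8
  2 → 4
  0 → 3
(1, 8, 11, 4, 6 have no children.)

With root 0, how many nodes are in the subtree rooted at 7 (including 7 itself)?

4

Descendants of 7 (including itself): 7, 2, 6, 4. That's 4.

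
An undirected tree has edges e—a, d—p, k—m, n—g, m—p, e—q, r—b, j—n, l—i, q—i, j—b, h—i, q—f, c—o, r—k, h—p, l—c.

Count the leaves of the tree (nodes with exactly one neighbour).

5

The leaves are a, d, f, g, o.
That is 5 leaves.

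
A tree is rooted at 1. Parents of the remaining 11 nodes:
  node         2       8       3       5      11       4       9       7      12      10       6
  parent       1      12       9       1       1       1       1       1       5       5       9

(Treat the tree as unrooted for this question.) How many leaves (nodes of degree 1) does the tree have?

Exactly 8 nodes have a single neighbour: 2, 3, 4, 6, 7, 8, 10, 11.

8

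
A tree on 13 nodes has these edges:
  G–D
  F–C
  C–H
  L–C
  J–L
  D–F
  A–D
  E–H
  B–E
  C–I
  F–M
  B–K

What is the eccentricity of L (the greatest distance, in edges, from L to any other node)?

5

A farthest node from L is K.
The path L-C-H-E-B-K has 5 edges.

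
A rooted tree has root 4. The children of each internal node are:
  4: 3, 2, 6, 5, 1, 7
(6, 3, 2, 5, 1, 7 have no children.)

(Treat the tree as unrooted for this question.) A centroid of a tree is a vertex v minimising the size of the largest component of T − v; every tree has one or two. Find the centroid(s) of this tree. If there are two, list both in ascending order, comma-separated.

4

Delete 4: the remaining components have sizes 1, 1, 1, 1, 1, 1. Max 1 ≤ 3, so 4 is a centroid.
Every other node leaves some component of size > 3, so the centroid is unique.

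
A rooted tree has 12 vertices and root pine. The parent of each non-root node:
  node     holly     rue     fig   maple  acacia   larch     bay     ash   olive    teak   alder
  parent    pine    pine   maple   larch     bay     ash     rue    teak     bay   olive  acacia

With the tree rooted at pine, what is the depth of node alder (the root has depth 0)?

pine – rue – bay – acacia – alder — 4 edges.

4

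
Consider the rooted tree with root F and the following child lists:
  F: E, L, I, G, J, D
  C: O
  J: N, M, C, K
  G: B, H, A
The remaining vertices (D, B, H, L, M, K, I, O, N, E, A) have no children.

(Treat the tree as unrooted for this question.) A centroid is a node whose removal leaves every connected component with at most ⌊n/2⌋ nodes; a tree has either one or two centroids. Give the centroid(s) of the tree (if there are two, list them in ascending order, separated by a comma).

Removing F splits the tree into components of sizes 6, 4, 1, 1, 1, 1; the largest is 6 ≤ ⌊15/2⌋ = 7.
No neighbour of F does as well, so F is the unique centroid.

F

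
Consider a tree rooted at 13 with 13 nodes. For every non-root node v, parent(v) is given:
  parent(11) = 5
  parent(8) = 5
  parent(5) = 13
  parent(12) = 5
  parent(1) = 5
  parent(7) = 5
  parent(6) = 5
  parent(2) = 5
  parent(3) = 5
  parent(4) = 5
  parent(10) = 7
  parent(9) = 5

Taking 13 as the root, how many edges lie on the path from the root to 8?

13–5–8 — 2 edges.

2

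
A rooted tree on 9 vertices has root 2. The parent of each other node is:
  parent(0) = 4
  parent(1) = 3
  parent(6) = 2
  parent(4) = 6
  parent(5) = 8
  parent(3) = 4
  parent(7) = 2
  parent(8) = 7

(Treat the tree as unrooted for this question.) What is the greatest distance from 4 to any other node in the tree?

5

The node farthest from 4 is 5, via 4-6-2-7-8-5 — 5 edges.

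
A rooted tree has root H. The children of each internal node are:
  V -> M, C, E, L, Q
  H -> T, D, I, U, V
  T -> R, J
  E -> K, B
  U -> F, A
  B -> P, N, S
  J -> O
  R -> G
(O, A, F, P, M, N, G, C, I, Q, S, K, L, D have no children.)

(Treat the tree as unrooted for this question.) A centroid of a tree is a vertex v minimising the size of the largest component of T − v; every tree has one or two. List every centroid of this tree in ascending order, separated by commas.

Removing V splits the tree into components of sizes 11, 6, 1, 1, 1, 1; the largest is 11 ≤ ⌊22/2⌋ = 11.
Its neighbour H also leaves a largest component of size 11, so both are centroids.

H, V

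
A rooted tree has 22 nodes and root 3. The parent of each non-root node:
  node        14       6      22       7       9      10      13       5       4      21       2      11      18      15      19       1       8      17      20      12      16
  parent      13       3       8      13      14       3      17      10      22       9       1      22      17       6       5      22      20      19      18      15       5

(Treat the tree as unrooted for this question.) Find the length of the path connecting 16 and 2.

The path is 16 – 5 – 19 – 17 – 18 – 20 – 8 – 22 – 1 – 2, which has 9 edges.

9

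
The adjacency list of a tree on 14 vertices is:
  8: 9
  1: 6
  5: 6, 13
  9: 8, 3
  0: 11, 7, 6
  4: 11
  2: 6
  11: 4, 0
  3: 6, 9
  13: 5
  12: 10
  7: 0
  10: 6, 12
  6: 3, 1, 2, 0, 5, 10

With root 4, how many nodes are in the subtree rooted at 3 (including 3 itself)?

3

Descendants of 3 (including itself): 3, 9, 8. That's 3.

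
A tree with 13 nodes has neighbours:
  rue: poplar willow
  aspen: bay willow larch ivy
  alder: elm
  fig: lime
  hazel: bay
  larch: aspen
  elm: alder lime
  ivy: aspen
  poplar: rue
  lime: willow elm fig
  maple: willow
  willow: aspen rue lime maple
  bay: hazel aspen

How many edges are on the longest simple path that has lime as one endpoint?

4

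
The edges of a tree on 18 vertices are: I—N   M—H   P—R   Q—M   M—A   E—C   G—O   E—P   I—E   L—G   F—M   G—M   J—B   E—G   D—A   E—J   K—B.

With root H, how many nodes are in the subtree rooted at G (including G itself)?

G's subtree: {G, E, O, L, J, I, P, C, B, N, R, K}, size 12.

12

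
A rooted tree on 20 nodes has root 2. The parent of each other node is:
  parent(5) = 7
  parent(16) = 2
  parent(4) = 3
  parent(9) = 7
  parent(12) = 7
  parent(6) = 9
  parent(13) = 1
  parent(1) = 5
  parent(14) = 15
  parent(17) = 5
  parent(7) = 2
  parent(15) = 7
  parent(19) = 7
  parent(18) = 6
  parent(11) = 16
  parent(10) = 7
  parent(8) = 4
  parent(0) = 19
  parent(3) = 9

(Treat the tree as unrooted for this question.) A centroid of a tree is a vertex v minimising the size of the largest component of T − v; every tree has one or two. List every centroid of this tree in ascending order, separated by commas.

Removing 7 splits the tree into components of sizes 6, 4, 3, 2, 2, 1, 1; the largest is 6 ≤ ⌊20/2⌋ = 10.
No neighbour of 7 does as well, so 7 is the unique centroid.

7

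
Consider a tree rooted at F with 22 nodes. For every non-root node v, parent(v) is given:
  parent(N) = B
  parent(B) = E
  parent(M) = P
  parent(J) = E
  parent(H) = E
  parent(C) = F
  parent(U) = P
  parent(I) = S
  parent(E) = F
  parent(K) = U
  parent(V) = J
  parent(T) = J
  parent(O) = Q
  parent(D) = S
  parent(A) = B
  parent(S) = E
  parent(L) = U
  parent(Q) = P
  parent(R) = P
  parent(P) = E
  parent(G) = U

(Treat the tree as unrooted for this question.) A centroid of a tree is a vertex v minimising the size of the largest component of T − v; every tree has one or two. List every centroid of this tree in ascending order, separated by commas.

E

If E is removed the pieces have sizes 9, 3, 3, 3, 2, 1, all ≤ ⌊22/2⌋ = 11.
No neighbour of E does as well, so E is the unique centroid.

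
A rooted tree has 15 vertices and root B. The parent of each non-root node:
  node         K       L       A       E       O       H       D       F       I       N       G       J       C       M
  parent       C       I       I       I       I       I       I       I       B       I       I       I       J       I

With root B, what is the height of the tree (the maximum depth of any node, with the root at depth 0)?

K sits deepest: B–I–J–C–K — 4 edges from the root.

4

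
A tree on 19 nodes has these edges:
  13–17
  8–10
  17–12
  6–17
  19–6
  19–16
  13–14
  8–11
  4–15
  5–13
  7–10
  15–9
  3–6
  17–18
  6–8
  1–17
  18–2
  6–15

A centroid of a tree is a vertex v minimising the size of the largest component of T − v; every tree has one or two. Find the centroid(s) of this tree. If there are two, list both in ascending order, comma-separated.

6

Removing 6 splits the tree into components of sizes 8, 4, 3, 2, 1; the largest is 8 ≤ ⌊19/2⌋ = 9.
No neighbour of 6 does as well, so 6 is the unique centroid.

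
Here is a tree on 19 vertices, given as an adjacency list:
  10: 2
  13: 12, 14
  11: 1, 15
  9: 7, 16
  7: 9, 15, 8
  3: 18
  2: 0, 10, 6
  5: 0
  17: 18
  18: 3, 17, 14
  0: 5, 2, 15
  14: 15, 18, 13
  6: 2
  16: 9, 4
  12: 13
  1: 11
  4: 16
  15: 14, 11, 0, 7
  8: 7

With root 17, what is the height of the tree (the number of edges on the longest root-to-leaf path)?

7

A deepest node is 4, reached by 17-18-14-15-7-9-16-4.
That path has 7 edges, so the height is 7.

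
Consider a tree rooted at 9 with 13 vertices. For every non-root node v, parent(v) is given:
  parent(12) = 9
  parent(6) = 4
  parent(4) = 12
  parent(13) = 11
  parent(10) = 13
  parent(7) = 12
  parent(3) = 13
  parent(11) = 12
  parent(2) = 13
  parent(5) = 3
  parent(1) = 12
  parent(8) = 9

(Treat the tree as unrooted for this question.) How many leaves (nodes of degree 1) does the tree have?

Exactly 7 nodes have a single neighbour: 1, 2, 5, 6, 7, 8, 10.

7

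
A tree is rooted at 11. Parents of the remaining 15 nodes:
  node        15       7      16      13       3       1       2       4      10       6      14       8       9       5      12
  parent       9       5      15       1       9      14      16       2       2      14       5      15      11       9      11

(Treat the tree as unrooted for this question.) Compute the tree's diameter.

A longest path is 13 – 1 – 14 – 5 – 9 – 15 – 16 – 2 – 4, with 8 edges.

8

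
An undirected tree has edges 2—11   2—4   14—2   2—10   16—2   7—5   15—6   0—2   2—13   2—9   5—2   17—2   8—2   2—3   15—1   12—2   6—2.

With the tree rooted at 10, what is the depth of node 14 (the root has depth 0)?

Path from 10 to 14: 10 → 2 → 14, which has 2 edges.

2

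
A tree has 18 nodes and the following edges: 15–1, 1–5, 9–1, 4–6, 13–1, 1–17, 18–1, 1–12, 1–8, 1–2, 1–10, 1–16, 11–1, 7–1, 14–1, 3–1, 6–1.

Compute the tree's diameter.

BFS from 4 reaches 12 last, at distance 3; BFS from 12 confirms no node is farther.
Path: 4 - 6 - 1 - 12.

3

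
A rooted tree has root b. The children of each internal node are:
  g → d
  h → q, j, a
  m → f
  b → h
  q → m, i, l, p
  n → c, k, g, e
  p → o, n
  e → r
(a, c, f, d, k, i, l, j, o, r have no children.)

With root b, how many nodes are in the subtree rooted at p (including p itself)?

p's subtree: {p, n, o, c, g, e, k, d, r}, size 9.

9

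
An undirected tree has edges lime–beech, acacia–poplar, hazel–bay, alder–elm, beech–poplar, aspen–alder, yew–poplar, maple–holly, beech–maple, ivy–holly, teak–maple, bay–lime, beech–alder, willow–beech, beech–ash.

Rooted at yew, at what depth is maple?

3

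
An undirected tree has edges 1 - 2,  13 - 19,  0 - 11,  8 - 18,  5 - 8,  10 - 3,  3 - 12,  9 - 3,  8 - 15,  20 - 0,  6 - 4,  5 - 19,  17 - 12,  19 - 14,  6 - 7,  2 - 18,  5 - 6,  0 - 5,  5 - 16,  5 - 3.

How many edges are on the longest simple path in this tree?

7

Starting from 1, a farthest node is 17 at distance 7.
One longest path: 1-2-18-8-5-3-12-17.
So the diameter is 7.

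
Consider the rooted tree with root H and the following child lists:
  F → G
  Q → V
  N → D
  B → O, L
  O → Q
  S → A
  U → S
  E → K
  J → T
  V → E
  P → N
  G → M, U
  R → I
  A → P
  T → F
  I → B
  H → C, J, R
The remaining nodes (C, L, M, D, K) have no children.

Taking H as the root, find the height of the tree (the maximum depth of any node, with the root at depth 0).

D sits deepest: H – J – T – F – G – U – S – A – P – N – D — 10 edges from the root.

10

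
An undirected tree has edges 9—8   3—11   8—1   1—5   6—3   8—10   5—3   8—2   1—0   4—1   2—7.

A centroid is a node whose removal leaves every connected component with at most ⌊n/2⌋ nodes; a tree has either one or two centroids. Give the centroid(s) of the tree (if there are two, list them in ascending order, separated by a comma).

If 1 is removed the pieces have sizes 5, 4, 1, 1, all ≤ ⌊12/2⌋ = 6.
Every other node leaves some component of size > 6, so the centroid is unique.

1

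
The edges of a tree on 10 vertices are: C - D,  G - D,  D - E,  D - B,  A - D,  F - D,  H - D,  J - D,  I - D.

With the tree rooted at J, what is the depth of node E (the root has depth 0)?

2

Climbing from E to the root: E–D–J. That's 2 steps.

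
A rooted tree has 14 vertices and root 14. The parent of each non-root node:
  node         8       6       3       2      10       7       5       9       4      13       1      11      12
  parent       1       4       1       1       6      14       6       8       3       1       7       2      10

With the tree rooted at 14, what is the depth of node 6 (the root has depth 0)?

5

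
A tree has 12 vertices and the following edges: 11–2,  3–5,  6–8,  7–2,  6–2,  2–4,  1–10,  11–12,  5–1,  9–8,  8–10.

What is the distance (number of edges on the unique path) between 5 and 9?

Walking from 5: 5–1–10–8–9. Length 4.

4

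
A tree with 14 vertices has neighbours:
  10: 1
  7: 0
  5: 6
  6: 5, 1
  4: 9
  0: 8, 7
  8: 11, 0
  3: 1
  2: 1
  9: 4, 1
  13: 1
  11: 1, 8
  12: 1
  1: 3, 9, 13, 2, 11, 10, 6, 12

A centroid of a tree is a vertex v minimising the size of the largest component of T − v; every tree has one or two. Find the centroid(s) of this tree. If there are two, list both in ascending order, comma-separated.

1

If 1 is removed the pieces have sizes 4, 2, 2, 1, 1, 1, 1, 1, all ≤ ⌊14/2⌋ = 7.
Every other node leaves some component of size > 7, so the centroid is unique.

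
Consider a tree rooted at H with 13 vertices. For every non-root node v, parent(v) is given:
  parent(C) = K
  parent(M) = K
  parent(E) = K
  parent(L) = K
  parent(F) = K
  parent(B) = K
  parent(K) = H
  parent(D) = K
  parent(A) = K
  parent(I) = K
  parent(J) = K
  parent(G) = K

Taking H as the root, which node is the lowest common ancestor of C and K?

C's ancestor chain is C, K, H and K's is K, H; they first meet at K.

K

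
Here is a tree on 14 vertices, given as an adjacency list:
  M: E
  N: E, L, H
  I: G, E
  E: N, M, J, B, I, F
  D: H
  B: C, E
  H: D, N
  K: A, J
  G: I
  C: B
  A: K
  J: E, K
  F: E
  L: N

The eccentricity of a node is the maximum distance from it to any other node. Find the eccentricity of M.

A farthest node from M is D (A also at distance 4).
The path M – E – N – H – D has 4 edges.

4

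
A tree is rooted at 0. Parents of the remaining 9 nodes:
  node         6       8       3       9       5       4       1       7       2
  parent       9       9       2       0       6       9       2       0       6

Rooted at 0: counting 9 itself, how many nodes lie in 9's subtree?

The subtree rooted at 9 contains: 9, 6, 8, 4, 2, 5, 1, 3 — 8 nodes.

8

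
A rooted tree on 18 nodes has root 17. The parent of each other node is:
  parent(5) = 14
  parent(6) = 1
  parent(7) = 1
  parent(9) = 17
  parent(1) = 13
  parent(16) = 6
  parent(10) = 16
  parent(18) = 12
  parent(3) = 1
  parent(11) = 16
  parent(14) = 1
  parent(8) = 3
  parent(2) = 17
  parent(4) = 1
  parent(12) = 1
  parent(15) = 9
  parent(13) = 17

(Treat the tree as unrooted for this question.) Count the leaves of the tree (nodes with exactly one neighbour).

The leaves are 2, 4, 5, 7, 8, 10, 11, 15, 18.
That is 9 leaves.

9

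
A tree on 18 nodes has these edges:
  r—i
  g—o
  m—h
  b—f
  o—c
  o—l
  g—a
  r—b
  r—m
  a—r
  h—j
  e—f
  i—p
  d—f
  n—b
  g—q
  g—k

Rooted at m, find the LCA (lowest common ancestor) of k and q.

g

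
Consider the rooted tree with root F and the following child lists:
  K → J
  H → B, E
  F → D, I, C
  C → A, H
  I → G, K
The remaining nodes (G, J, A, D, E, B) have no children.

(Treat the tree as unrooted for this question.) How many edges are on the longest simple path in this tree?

6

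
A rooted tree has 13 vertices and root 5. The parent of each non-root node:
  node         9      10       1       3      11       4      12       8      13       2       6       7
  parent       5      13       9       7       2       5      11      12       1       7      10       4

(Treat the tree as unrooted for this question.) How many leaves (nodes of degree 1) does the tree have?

The leaves are 3, 6, 8.
That is 3 leaves.

3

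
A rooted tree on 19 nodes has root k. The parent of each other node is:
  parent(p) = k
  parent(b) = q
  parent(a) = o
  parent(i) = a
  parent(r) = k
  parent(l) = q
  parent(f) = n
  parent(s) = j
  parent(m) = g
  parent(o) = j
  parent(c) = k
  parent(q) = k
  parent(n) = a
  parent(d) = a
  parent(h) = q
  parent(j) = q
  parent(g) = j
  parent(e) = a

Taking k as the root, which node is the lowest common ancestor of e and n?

a

Ancestors of e (toward the root): e, a, o, j, q, k.
Ancestors of n: n, a, o, j, q, k.
The deepest node appearing in both lists is a.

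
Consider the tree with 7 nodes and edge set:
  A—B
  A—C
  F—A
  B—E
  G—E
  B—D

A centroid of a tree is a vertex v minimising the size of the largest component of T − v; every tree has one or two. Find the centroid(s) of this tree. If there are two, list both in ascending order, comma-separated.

B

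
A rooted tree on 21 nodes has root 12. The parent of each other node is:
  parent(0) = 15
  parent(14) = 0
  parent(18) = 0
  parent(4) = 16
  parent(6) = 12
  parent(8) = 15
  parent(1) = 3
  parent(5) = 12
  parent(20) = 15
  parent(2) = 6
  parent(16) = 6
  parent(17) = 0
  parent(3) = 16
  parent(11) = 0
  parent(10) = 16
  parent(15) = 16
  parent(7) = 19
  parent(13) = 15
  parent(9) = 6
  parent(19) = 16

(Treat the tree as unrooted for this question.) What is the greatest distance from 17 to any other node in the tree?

6

A farthest node from 17 is 5.
The path 17–0–15–16–6–12–5 has 6 edges.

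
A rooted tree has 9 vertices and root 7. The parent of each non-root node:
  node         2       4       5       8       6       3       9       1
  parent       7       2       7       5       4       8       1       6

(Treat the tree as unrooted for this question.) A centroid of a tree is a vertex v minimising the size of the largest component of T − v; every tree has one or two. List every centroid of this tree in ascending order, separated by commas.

2

Delete 2: the remaining components have sizes 4, 4. Max 4 ≤ 4, so 2 is a centroid.
Every other node leaves some component of size > 4, so the centroid is unique.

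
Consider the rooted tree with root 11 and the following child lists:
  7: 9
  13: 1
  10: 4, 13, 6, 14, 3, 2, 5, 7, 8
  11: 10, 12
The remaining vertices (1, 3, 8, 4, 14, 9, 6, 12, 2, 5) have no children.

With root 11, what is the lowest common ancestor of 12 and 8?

11

Ancestors of 12 (toward the root): 12, 11.
Ancestors of 8: 8, 10, 11.
The deepest node appearing in both lists is 11.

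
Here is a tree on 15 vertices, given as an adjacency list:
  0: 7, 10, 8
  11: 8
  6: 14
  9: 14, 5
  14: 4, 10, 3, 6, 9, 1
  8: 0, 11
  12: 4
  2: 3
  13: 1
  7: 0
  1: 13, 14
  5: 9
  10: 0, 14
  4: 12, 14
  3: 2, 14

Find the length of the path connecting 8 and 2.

The path is 8 - 0 - 10 - 14 - 3 - 2, which has 5 edges.

5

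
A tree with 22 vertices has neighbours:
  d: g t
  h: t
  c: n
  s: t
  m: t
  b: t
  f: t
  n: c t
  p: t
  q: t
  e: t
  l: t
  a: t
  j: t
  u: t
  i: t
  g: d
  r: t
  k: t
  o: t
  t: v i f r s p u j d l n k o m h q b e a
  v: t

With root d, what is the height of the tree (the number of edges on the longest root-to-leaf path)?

3

A deepest node is c, reached by d-t-n-c.
That path has 3 edges, so the height is 3.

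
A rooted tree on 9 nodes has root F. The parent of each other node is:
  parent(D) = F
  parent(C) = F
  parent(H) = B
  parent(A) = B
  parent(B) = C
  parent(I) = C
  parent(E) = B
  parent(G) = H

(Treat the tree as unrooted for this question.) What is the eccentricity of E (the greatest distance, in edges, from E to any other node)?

A farthest node from E is D.
The path E – B – C – F – D has 4 edges.

4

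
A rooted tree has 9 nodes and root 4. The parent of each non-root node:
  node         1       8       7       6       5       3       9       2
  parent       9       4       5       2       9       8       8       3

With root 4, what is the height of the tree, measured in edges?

4

6 sits deepest: 4 → 8 → 3 → 2 → 6 — 4 edges from the root.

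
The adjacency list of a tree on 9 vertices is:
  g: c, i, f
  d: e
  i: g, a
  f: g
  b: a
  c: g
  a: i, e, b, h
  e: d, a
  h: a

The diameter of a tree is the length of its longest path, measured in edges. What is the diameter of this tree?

5

BFS from c reaches d last, at distance 5; BFS from d confirms no node is farther.
Path: c – g – i – a – e – d.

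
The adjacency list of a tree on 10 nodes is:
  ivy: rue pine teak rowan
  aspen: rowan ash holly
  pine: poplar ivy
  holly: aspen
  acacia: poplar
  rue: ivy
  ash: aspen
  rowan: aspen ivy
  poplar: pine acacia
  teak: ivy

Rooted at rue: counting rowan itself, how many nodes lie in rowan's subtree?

rowan's subtree: {rowan, aspen, holly, ash}, size 4.

4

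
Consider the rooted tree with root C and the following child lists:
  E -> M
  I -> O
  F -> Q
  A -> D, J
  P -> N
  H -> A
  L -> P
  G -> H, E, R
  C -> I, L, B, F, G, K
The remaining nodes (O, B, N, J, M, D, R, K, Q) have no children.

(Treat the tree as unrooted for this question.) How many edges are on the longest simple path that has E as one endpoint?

5

A farthest node from E is N.
The path E-G-C-L-P-N has 5 edges.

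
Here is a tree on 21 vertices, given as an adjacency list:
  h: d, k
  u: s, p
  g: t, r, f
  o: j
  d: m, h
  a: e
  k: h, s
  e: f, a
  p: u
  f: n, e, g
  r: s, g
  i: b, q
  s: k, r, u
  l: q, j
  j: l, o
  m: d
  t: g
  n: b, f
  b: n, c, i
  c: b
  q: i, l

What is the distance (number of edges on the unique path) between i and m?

The path is i – b – n – f – g – r – s – k – h – d – m, which has 10 edges.

10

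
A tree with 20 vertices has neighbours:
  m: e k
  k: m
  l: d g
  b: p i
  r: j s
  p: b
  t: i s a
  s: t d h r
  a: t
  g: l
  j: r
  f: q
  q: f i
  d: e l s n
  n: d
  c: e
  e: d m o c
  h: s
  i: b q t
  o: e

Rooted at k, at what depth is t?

5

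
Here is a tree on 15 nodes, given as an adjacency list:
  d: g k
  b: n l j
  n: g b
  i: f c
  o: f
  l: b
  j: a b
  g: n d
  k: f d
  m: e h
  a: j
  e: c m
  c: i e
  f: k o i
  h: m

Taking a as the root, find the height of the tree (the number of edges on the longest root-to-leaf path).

A deepest node is h, reached by a – j – b – n – g – d – k – f – i – c – e – m – h.
That path has 12 edges, so the height is 12.

12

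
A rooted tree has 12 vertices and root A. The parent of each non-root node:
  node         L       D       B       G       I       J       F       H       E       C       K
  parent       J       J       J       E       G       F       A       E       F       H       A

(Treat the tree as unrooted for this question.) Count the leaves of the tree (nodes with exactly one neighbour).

6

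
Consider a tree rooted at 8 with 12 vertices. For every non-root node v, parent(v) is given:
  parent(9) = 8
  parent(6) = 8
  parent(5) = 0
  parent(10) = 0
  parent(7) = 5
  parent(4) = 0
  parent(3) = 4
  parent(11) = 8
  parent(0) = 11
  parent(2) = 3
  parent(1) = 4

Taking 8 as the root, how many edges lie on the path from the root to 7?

4

8 – 11 – 0 – 5 – 7 — 4 edges.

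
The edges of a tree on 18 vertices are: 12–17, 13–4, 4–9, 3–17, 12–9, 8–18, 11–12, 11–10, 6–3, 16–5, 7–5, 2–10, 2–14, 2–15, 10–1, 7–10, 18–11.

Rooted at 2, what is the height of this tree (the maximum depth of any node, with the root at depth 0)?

6

A deepest node is 6, reached by 2 → 10 → 11 → 12 → 17 → 3 → 6.
That path has 6 edges, so the height is 6.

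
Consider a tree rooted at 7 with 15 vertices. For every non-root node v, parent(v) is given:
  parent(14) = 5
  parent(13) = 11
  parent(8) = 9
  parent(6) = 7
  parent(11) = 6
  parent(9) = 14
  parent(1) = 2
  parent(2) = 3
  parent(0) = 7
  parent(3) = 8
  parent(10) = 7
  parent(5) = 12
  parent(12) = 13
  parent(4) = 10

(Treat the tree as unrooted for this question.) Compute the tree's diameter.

A longest path is 4 – 10 – 7 – 6 – 11 – 13 – 12 – 5 – 14 – 9 – 8 – 3 – 2 – 1, with 13 edges.

13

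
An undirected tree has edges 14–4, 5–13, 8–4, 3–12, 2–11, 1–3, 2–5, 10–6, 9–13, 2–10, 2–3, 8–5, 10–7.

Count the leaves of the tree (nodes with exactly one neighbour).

Degree-1 nodes: 1, 6, 7, 9, 11, 12, 14 — 7 of them.

7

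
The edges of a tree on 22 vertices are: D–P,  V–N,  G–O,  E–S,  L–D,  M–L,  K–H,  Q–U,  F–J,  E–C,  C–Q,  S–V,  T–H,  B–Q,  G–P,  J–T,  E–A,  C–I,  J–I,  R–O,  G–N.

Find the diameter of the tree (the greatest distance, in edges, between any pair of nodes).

14

BFS from K reaches M last, at distance 14; BFS from M confirms no node is farther.
Path: K–H–T–J–I–C–E–S–V–N–G–P–D–L–M.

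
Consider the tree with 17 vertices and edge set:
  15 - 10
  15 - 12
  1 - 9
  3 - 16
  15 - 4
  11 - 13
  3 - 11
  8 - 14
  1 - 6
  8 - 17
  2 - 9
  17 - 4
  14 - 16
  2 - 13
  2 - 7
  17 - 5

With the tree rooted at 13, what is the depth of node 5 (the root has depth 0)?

Path from 13 to 5: 13 – 11 – 3 – 16 – 14 – 8 – 17 – 5, which has 7 edges.

7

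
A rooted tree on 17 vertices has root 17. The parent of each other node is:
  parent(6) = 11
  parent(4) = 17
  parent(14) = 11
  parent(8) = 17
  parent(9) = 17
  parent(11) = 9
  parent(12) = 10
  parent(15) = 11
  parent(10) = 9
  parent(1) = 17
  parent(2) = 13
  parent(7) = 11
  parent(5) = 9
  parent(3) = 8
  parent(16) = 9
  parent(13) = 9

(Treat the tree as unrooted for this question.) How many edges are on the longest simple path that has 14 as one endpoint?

5

A farthest node from 14 is 3.
The path 14–11–9–17–8–3 has 5 edges.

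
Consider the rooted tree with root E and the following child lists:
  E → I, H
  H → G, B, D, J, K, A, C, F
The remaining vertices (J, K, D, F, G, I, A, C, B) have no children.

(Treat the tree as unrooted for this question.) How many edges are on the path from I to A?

3

I – E – H – A: 3 edges.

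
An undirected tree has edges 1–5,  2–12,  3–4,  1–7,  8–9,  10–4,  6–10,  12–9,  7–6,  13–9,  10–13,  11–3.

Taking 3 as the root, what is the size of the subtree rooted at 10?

10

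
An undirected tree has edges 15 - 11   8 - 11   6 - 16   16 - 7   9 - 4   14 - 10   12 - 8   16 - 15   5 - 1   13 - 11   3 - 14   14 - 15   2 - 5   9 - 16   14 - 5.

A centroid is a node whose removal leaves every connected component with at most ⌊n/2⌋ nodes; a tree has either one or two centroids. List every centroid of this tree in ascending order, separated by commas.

15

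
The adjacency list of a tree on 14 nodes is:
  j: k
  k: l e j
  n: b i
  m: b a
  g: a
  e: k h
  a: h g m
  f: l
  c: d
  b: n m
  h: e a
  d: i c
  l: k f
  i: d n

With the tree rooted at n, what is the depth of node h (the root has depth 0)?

4

Path from n to h: n – b – m – a – h, which has 4 edges.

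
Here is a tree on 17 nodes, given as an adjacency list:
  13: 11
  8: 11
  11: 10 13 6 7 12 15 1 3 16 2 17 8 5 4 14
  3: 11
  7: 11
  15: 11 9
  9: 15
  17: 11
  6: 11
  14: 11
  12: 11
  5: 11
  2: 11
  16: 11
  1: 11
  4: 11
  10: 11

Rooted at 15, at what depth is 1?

2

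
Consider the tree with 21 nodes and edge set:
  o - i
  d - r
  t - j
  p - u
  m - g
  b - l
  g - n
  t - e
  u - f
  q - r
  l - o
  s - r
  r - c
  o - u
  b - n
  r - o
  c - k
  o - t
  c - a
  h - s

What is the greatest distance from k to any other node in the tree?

A farthest node from k is m.
The path k–c–r–o–l–b–n–g–m has 8 edges.

8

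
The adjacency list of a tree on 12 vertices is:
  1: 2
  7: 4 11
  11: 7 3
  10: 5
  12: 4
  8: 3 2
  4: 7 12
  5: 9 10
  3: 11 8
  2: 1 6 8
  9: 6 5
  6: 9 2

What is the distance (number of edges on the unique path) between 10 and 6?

3

Walking from 10: 10 - 5 - 9 - 6. Length 3.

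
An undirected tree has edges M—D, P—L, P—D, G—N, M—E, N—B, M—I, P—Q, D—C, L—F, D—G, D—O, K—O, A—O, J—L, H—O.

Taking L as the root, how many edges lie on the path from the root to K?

Path from L to K: L–P–D–O–K, which has 4 edges.

4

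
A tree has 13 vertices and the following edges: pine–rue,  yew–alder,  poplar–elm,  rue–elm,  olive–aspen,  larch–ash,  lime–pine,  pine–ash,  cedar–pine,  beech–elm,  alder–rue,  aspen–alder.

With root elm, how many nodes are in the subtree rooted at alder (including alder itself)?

4

alder's subtree: {alder, yew, aspen, olive}, size 4.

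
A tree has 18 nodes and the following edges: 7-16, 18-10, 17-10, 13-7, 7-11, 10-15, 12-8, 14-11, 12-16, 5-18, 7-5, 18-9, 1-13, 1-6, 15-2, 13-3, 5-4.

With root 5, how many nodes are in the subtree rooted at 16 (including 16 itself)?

16's subtree: {16, 12, 8}, size 3.

3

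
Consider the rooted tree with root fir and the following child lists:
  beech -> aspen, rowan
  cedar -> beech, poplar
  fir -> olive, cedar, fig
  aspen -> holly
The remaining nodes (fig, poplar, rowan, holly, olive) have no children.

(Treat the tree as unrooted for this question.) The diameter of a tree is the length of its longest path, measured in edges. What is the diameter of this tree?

5

Starting from olive, a farthest node is holly at distance 5.
One longest path: olive-fir-cedar-beech-aspen-holly.
So the diameter is 5.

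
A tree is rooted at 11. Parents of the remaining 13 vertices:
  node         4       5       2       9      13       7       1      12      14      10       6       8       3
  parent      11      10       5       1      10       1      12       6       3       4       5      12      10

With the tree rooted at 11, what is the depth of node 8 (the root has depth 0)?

6

Path from 11 to 8: 11 – 4 – 10 – 5 – 6 – 12 – 8, which has 6 edges.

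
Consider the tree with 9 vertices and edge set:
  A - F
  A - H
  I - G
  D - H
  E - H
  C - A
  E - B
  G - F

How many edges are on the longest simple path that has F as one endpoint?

4

A farthest node from F is B.
The path F-A-H-E-B has 4 edges.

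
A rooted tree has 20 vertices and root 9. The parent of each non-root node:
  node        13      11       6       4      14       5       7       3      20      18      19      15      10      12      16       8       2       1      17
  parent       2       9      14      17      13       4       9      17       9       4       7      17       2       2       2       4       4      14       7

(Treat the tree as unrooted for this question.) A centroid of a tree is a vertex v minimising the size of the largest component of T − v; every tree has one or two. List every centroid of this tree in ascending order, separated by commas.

If 4 is removed the pieces have sizes 8, 8, 1, 1, 1, all ≤ ⌊20/2⌋ = 10.
Every other node leaves some component of size > 10, so the centroid is unique.

4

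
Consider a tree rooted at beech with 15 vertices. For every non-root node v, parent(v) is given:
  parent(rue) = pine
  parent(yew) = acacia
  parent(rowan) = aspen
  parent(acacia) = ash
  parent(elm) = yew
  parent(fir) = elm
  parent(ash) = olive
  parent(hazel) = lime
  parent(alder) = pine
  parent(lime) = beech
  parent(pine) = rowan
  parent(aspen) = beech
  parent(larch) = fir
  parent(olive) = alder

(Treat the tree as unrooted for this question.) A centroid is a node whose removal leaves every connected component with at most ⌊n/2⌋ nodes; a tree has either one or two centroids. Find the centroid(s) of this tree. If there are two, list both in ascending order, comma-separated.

If alder is removed the pieces have sizes 7, 7, all ≤ ⌊15/2⌋ = 7.
No neighbour of alder does as well, so alder is the unique centroid.

alder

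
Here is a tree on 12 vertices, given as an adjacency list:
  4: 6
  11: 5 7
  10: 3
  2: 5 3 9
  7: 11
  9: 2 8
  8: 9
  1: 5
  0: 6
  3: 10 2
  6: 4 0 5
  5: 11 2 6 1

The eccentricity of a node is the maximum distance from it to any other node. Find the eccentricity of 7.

A farthest node from 7 is 8 (10 also at distance 5).
The path 7–11–5–2–9–8 has 5 edges.

5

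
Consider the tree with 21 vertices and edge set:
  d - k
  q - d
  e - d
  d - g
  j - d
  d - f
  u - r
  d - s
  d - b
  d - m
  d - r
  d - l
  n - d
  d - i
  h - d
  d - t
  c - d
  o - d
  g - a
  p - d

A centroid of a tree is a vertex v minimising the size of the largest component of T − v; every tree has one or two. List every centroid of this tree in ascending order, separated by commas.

d

Delete d: the remaining components have sizes 2, 2, 1, 1, 1, 1, 1, 1, 1, 1, 1, 1, 1, 1, 1, 1, 1, 1. Max 2 ≤ 10, so d is a centroid.
No neighbour of d does as well, so d is the unique centroid.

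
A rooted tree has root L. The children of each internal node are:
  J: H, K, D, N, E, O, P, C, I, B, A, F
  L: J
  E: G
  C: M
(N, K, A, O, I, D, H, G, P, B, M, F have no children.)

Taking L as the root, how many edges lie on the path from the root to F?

2

Climbing from F to the root: F–J–L. That's 2 steps.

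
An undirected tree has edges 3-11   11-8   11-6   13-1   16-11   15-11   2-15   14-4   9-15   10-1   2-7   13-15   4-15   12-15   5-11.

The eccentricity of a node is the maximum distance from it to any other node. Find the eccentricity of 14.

A farthest node from 14 is 10.
The path 14-4-15-13-1-10 has 5 edges.

5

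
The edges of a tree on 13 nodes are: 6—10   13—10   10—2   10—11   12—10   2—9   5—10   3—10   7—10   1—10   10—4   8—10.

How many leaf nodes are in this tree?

Exactly 11 nodes have a single neighbour: 1, 3, 4, 5, 6, 7, 8, 9, 11, 12, 13.

11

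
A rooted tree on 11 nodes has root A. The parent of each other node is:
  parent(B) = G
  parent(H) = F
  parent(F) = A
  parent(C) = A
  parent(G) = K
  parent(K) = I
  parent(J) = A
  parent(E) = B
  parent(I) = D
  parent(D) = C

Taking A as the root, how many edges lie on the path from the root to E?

7

A–C–D–I–K–G–B–E — 7 edges.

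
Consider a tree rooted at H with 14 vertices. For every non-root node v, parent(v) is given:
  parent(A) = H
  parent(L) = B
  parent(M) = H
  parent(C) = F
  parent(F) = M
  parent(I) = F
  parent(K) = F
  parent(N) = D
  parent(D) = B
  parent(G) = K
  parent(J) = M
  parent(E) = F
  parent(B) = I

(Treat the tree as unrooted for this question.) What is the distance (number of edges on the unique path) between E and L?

4

Walking from E: E - F - I - B - L. Length 4.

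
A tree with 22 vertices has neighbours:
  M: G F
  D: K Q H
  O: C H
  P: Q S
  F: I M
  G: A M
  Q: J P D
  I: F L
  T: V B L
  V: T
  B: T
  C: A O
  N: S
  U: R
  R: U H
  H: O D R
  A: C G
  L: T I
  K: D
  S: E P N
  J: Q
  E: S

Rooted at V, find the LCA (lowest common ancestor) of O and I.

I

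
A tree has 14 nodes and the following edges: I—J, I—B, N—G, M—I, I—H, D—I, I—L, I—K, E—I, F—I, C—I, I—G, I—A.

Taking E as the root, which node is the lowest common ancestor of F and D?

Path F→root: F I E; path D→root: D I E.
First common node: I.

I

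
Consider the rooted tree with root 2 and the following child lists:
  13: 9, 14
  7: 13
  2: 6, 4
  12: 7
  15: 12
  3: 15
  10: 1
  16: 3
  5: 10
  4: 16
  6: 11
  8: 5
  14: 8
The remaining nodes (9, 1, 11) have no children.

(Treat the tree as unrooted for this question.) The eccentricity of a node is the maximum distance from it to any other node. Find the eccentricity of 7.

The node farthest from 7 is 11, via 7 – 12 – 15 – 3 – 16 – 4 – 2 – 6 – 11 — 8 edges.

8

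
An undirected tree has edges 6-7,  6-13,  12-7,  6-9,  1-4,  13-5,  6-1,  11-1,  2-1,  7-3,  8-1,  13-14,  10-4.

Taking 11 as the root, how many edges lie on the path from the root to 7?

Climbing from 7 to the root: 7 – 6 – 1 – 11. That's 3 steps.

3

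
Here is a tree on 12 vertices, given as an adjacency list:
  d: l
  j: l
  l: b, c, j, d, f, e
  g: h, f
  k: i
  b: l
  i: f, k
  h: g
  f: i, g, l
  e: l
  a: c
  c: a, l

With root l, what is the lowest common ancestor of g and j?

l

Path g→root: g f l; path j→root: j l.
First common node: l.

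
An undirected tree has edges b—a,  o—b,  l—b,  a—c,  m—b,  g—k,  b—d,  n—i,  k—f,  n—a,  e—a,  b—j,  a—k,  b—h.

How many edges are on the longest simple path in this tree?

BFS from g reaches i last, at distance 4; BFS from i confirms no node is farther.
Path: g–k–a–n–i.

4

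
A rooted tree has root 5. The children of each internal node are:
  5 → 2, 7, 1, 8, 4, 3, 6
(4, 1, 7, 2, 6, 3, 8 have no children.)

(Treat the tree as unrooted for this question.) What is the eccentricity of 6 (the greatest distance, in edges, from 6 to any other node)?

2

Distances from 6 peak at 2, attained at 8 (1, 3, 2, 7, 4 also at distance 2).
6 – 5 – 8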